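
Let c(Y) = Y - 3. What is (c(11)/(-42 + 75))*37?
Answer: 296/33 ≈ 8.9697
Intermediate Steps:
c(Y) = -3 + Y
(c(11)/(-42 + 75))*37 = ((-3 + 11)/(-42 + 75))*37 = (8/33)*37 = 296/33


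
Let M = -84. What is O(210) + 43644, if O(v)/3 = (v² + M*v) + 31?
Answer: 123117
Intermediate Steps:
O(v) = 93 - 252*v + 3*v² (O(v) = 3*((v² - 84*v) + 31) = 3*(31 + v² - 84*v) = 93 - 252*v + 3*v²)
O(210) + 43644 = (93 - 252*210 + 3*210²) + 43644 = (93 - 52920 + 3*44100) + 43644 = (93 - 52920 + 132300) + 43644 = 79473 + 43644 = 123117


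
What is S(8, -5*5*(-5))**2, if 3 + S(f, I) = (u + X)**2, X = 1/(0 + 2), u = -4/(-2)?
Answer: 169/16 ≈ 10.563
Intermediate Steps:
u = 2 (u = -4*(-1/2) = 2)
X = 1/2 ≈ 0.50000
S(f, I) = 13/4 (S(f, I) = -3 + (2 + 1/2)**2 = -3 + (5/2)**2 = -3 + 25/4 = 13/4)
S(8, -5*5*(-5))**2 = (13/4)**2 = 169/16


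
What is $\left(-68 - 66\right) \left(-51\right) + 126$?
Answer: $6960$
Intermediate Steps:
$\left(-68 - 66\right) \left(-51\right) + 126 = \left(-134\right) \left(-51\right) + 126 = 6834 + 126 = 6960$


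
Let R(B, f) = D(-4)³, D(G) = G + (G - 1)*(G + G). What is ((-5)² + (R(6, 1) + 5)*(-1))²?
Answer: 2174916496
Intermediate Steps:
D(G) = G + 2*G*(-1 + G) (D(G) = G + (-1 + G)*(2*G) = G + 2*G*(-1 + G))
R(B, f) = 46656 (R(B, f) = (-4*(-1 + 2*(-4)))³ = (-4*(-1 - 8))³ = (-4*(-9))³ = 36³ = 46656)
((-5)² + (R(6, 1) + 5)*(-1))² = ((-5)² + (46656 + 5)*(-1))² = (25 + 46661*(-1))² = (25 - 46661)² = (-46636)² = 2174916496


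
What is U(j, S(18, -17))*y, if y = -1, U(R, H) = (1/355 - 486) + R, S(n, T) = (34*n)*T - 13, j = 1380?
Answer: -317371/355 ≈ -894.00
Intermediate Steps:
S(n, T) = -13 + 34*T*n (S(n, T) = 34*T*n - 13 = -13 + 34*T*n)
U(R, H) = -172529/355 + R (U(R, H) = (1/355 - 486) + R = -172529/355 + R)
U(j, S(18, -17))*y = (-172529/355 + 1380)*(-1) = (317371/355)*(-1) = -317371/355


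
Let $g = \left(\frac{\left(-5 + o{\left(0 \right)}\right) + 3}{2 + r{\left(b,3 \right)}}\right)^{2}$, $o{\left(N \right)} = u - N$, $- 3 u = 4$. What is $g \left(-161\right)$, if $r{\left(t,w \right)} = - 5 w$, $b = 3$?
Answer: $- \frac{16100}{1521} \approx -10.585$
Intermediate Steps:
$u = - \frac{4}{3}$ ($u = \left(- \frac{1}{3}\right) 4 = - \frac{4}{3} \approx -1.3333$)
$o{\left(N \right)} = - \frac{4}{3} - N$
$g = \frac{100}{1521}$ ($g = \left(\frac{\left(-5 - \frac{4}{3}\right) + 3}{2 - 15}\right)^{2} = \left(\frac{\left(-5 + \left(- \frac{4}{3} + 0\right)\right) + 3}{2 - 15}\right)^{2} = \left(\frac{\left(-5 - \frac{4}{3}\right) + 3}{-13}\right)^{2} = \left(\left(- \frac{19}{3} + 3\right) \left(- \frac{1}{13}\right)\right)^{2} = \left(\left(- \frac{10}{3}\right) \left(- \frac{1}{13}\right)\right)^{2} = \left(\frac{10}{39}\right)^{2} = \frac{100}{1521} \approx 0.065746$)
$g \left(-161\right) = \frac{100}{1521} \left(-161\right) = - \frac{16100}{1521}$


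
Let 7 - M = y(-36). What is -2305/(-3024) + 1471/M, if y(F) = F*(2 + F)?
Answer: -1643119/3680208 ≈ -0.44647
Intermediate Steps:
M = -1217 (M = 7 - (-36)*(2 - 36) = 7 - (-36)*(-34) = 7 - 1*1224 = 7 - 1224 = -1217)
-2305/(-3024) + 1471/M = -2305/(-3024) + 1471/(-1217) = -2305*(-1/3024) + 1471*(-1/1217) = 2305/3024 - 1471/1217 = -1643119/3680208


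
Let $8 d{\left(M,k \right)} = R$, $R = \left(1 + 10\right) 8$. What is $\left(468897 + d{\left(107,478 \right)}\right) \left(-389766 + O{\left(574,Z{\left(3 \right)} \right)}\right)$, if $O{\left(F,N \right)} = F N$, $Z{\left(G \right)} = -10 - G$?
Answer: $-186263387024$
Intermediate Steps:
$R = 88$ ($R = 11 \cdot 8 = 88$)
$d{\left(M,k \right)} = 11$ ($d{\left(M,k \right)} = \frac{1}{8} \cdot 88 = 11$)
$\left(468897 + d{\left(107,478 \right)}\right) \left(-389766 + O{\left(574,Z{\left(3 \right)} \right)}\right) = \left(468897 + 11\right) \left(-389766 + 574 \left(-10 - 3\right)\right) = 468908 \left(-389766 + 574 \left(-10 - 3\right)\right) = 468908 \left(-389766 + 574 \left(-13\right)\right) = 468908 \left(-389766 - 7462\right) = 468908 \left(-397228\right) = -186263387024$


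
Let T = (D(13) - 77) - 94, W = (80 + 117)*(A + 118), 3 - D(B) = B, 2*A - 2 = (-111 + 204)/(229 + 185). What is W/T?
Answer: -6476375/49956 ≈ -129.64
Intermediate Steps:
A = 307/276 (A = 1 + ((-111 + 204)/(229 + 185))/2 = 1 + (93/414)/2 = 1 + (93*(1/414))/2 = 1 + (1/2)*(31/138) = 1 + 31/276 = 307/276 ≈ 1.1123)
D(B) = 3 - B
W = 6476375/276 (W = (80 + 117)*(307/276 + 118) = 197*(32875/276) = 6476375/276 ≈ 23465.)
T = -181 (T = ((3 - 1*13) - 77) - 94 = ((3 - 13) - 77) - 94 = (-10 - 77) - 94 = -87 - 94 = -181)
W/T = (6476375/276)/(-181) = (6476375/276)*(-1/181) = -6476375/49956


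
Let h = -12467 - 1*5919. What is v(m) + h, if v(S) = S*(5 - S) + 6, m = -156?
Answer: -43496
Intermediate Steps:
v(S) = 6 + S*(5 - S)
h = -18386 (h = -12467 - 5919 = -18386)
v(m) + h = (6 - 1*(-156)² + 5*(-156)) - 18386 = (6 - 1*24336 - 780) - 18386 = (6 - 24336 - 780) - 18386 = -25110 - 18386 = -43496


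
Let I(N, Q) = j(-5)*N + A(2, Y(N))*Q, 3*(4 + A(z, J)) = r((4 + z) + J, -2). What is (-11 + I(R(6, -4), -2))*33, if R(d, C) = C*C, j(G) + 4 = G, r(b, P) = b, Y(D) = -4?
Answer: -4895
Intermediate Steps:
j(G) = -4 + G
R(d, C) = C**2
A(z, J) = -8/3 + J/3 + z/3 (A(z, J) = -4 + ((4 + z) + J)/3 = -4 + (4 + J + z)/3 = -4 + (4/3 + J/3 + z/3) = -8/3 + J/3 + z/3)
I(N, Q) = -9*N - 10*Q/3 (I(N, Q) = (-4 - 5)*N + (-8/3 + (1/3)*(-4) + (1/3)*2)*Q = -9*N + (-8/3 - 4/3 + 2/3)*Q = -9*N - 10*Q/3)
(-11 + I(R(6, -4), -2))*33 = (-11 + (-9*(-4)**2 - 10/3*(-2)))*33 = (-11 + (-9*16 + 20/3))*33 = (-11 + (-144 + 20/3))*33 = (-11 - 412/3)*33 = -445/3*33 = -4895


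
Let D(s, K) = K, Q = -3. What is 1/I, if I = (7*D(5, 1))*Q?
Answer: -1/21 ≈ -0.047619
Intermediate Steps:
I = -21 (I = (7*1)*(-3) = 7*(-3) = -21)
1/I = 1/(-21) = -1/21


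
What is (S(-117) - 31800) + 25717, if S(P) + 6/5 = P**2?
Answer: 38024/5 ≈ 7604.8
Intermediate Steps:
S(P) = -6/5 + P**2
(S(-117) - 31800) + 25717 = ((-6/5 + (-117)**2) - 31800) + 25717 = ((-6/5 + 13689) - 31800) + 25717 = (68439/5 - 31800) + 25717 = -90561/5 + 25717 = 38024/5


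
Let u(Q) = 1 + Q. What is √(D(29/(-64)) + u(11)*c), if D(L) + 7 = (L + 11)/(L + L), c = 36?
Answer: 5*√55622/58 ≈ 20.331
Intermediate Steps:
D(L) = -7 + (11 + L)/(2*L) (D(L) = -7 + (L + 11)/(L + L) = -7 + (11 + L)/((2*L)) = -7 + (11 + L)*(1/(2*L)) = -7 + (11 + L)/(2*L))
√(D(29/(-64)) + u(11)*c) = √((11 - 377/(-64))/(2*((29/(-64)))) + (1 + 11)*36) = √((11 - 377*(-1)/64)/(2*((29*(-1/64)))) + 12*36) = √((11 - 13*(-29/64))/(2*(-29/64)) + 432) = √((½)*(-64/29)*(11 + 377/64) + 432) = √((½)*(-64/29)*(1081/64) + 432) = √(-1081/58 + 432) = √(23975/58) = 5*√55622/58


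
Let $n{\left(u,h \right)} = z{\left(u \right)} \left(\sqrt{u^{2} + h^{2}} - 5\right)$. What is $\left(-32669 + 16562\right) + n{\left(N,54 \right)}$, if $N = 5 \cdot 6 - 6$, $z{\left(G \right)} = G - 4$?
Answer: $-16207 + 120 \sqrt{97} \approx -15025.0$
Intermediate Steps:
$z{\left(G \right)} = -4 + G$ ($z{\left(G \right)} = G - 4 = -4 + G$)
$N = 24$ ($N = 30 - 6 = 24$)
$n{\left(u,h \right)} = \left(-5 + \sqrt{h^{2} + u^{2}}\right) \left(-4 + u\right)$ ($n{\left(u,h \right)} = \left(-4 + u\right) \left(\sqrt{u^{2} + h^{2}} - 5\right) = \left(-4 + u\right) \left(\sqrt{h^{2} + u^{2}} - 5\right) = \left(-4 + u\right) \left(-5 + \sqrt{h^{2} + u^{2}}\right) = \left(-5 + \sqrt{h^{2} + u^{2}}\right) \left(-4 + u\right)$)
$\left(-32669 + 16562\right) + n{\left(N,54 \right)} = \left(-32669 + 16562\right) + \left(-5 + \sqrt{54^{2} + 24^{2}}\right) \left(-4 + 24\right) = -16107 + \left(-5 + \sqrt{2916 + 576}\right) 20 = -16107 + \left(-5 + \sqrt{3492}\right) 20 = -16107 + \left(-5 + 6 \sqrt{97}\right) 20 = -16107 - \left(100 - 120 \sqrt{97}\right) = -16207 + 120 \sqrt{97}$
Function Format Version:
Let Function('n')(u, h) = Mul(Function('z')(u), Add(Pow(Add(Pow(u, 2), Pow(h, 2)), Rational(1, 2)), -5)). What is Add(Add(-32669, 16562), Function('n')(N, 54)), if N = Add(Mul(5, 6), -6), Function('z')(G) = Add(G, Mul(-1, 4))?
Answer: Add(-16207, Mul(120, Pow(97, Rational(1, 2)))) ≈ -15025.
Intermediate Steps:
Function('z')(G) = Add(-4, G) (Function('z')(G) = Add(G, -4) = Add(-4, G))
N = 24 (N = Add(30, -6) = 24)
Function('n')(u, h) = Mul(Add(-5, Pow(Add(Pow(h, 2), Pow(u, 2)), Rational(1, 2))), Add(-4, u)) (Function('n')(u, h) = Mul(Add(-4, u), Add(Pow(Add(Pow(u, 2), Pow(h, 2)), Rational(1, 2)), -5)) = Mul(Add(-4, u), Add(Pow(Add(Pow(h, 2), Pow(u, 2)), Rational(1, 2)), -5)) = Mul(Add(-4, u), Add(-5, Pow(Add(Pow(h, 2), Pow(u, 2)), Rational(1, 2)))) = Mul(Add(-5, Pow(Add(Pow(h, 2), Pow(u, 2)), Rational(1, 2))), Add(-4, u)))
Add(Add(-32669, 16562), Function('n')(N, 54)) = Add(Add(-32669, 16562), Mul(Add(-5, Pow(Add(Pow(54, 2), Pow(24, 2)), Rational(1, 2))), Add(-4, 24))) = Add(-16107, Mul(Add(-5, Pow(Add(2916, 576), Rational(1, 2))), 20)) = Add(-16107, Mul(Add(-5, Pow(3492, Rational(1, 2))), 20)) = Add(-16107, Mul(Add(-5, Mul(6, Pow(97, Rational(1, 2)))), 20)) = Add(-16107, Add(-100, Mul(120, Pow(97, Rational(1, 2))))) = Add(-16207, Mul(120, Pow(97, Rational(1, 2))))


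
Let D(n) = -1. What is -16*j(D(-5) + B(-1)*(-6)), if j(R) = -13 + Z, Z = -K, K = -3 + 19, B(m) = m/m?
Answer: 464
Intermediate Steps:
B(m) = 1
K = 16
Z = -16 (Z = -1*16 = -16)
j(R) = -29 (j(R) = -13 - 16 = -29)
-16*j(D(-5) + B(-1)*(-6)) = -16*(-29) = 464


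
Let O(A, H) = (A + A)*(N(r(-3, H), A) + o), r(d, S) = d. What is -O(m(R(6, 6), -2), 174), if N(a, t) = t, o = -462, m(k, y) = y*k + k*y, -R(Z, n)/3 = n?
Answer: 56160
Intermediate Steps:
R(Z, n) = -3*n
m(k, y) = 2*k*y (m(k, y) = k*y + k*y = 2*k*y)
O(A, H) = 2*A*(-462 + A) (O(A, H) = (A + A)*(A - 462) = (2*A)*(-462 + A) = 2*A*(-462 + A))
-O(m(R(6, 6), -2), 174) = -2*2*(-3*6)*(-2)*(-462 + 2*(-3*6)*(-2)) = -2*2*(-18)*(-2)*(-462 + 2*(-18)*(-2)) = -2*72*(-462 + 72) = -2*72*(-390) = -1*(-56160) = 56160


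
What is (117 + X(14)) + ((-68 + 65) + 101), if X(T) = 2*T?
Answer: 243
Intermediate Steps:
(117 + X(14)) + ((-68 + 65) + 101) = (117 + 2*14) + ((-68 + 65) + 101) = (117 + 28) + (-3 + 101) = 145 + 98 = 243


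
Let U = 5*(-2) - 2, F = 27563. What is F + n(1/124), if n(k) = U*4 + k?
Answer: 3411861/124 ≈ 27515.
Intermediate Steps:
U = -12 (U = -10 - 2 = -12)
n(k) = -48 + k (n(k) = -12*4 + k = -48 + k)
F + n(1/124) = 27563 + (-48 + 1/124) = 27563 - 5951/124 = 3411861/124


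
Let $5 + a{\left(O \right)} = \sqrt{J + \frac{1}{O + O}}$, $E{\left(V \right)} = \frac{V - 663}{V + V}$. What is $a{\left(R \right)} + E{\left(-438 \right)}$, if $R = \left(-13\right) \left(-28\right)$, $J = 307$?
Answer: $- \frac{1093}{292} + \frac{3 \sqrt{4519606}}{364} \approx 13.778$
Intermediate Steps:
$E{\left(V \right)} = \frac{-663 + V}{2 V}$
$R = 364$
$a{\left(O \right)} = -5 + \sqrt{307 + \frac{1}{2 O}}$ ($a{\left(O \right)} = -5 + \sqrt{307 + \frac{1}{O + O}} = -5 + \sqrt{307 + \frac{1}{2 O}}$)
$a{\left(R \right)} + E{\left(-438 \right)} = \left(-5 + \frac{\sqrt{1228 + \frac{2}{364}}}{2}\right) + \frac{-663 - 438}{2 \left(-438\right)} = \left(-5 + \frac{\sqrt{1228 + 2 \cdot \frac{1}{364}}}{2}\right) + \frac{1}{2} \left(- \frac{1}{438}\right) \left(-1101\right) = \left(-5 + \frac{\sqrt{1228 + \frac{1}{182}}}{2}\right) + \frac{367}{292} = \left(-5 + \frac{\sqrt{\frac{223497}{182}}}{2}\right) + \frac{367}{292} = \left(-5 + \frac{\frac{3}{182} \sqrt{4519606}}{2}\right) + \frac{367}{292} = \left(-5 + \frac{3 \sqrt{4519606}}{364}\right) + \frac{367}{292} = - \frac{1093}{292} + \frac{3 \sqrt{4519606}}{364}$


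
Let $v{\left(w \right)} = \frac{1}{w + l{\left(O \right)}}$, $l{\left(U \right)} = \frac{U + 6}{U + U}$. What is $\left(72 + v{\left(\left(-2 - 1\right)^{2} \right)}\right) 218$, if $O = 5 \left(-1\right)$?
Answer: $\frac{1399124}{89} \approx 15721.0$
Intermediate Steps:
$O = -5$
$l{\left(U \right)} = \frac{6 + U}{2 U}$
$v{\left(w \right)} = \frac{1}{- \frac{1}{10} + w}$ ($v{\left(w \right)} = \frac{1}{w + \frac{6 - 5}{2 \left(-5\right)}} = \frac{1}{w + \frac{1}{2} \left(- \frac{1}{5}\right) 1} = \frac{1}{w - \frac{1}{10}} = \frac{1}{- \frac{1}{10} + w}$)
$\left(72 + v{\left(\left(-2 - 1\right)^{2} \right)}\right) 218 = \left(72 + \frac{10}{-1 + 10 \left(-2 - 1\right)^{2}}\right) 218 = \left(72 + \frac{10}{-1 + 10 \left(-3\right)^{2}}\right) 218 = \left(72 + \frac{10}{-1 + 10 \cdot 9}\right) 218 = \left(72 + \frac{10}{-1 + 90}\right) 218 = \left(72 + \frac{10}{89}\right) 218 = \frac{6418}{89} \cdot 218 = \frac{1399124}{89}$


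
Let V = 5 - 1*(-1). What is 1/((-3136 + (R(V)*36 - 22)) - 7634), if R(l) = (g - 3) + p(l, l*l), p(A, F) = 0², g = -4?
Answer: -1/11044 ≈ -9.0547e-5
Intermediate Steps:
p(A, F) = 0
V = 6 (V = 5 + 1 = 6)
R(l) = -7 (R(l) = (-4 - 3) + 0 = -7 + 0 = -7)
1/((-3136 + (R(V)*36 - 22)) - 7634) = 1/((-3136 + (-7*36 - 22)) - 7634) = 1/((-3136 + (-252 - 22)) - 7634) = 1/((-3136 - 274) - 7634) = 1/(-3410 - 7634) = 1/(-11044) = -1/11044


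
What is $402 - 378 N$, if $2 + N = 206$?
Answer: $-76710$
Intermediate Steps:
$N = 204$ ($N = -2 + 206 = 204$)
$402 - 378 N = 402 - 77112 = -76710$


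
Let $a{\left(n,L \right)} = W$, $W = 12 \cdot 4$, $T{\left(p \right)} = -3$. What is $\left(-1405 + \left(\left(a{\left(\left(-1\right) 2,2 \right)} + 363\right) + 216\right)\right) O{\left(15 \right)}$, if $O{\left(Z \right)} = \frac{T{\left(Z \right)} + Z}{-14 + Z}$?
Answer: $-9336$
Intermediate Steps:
$W = 48$
$O{\left(Z \right)} = \frac{-3 + Z}{-14 + Z}$
$a{\left(n,L \right)} = 48$
$\left(-1405 + \left(\left(a{\left(\left(-1\right) 2,2 \right)} + 363\right) + 216\right)\right) O{\left(15 \right)} = \left(-1405 + \left(\left(48 + 363\right) + 216\right)\right) \frac{-3 + 15}{-14 + 15} = \left(-1405 + \left(411 + 216\right)\right) 1^{-1} \cdot 12 = \left(-1405 + 627\right) 1 \cdot 12 = \left(-778\right) 12 = -9336$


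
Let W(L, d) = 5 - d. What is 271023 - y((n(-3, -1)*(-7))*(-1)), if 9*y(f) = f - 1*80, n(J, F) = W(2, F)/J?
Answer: 2439301/9 ≈ 2.7103e+5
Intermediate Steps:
n(J, F) = (5 - F)/J
y(f) = -80/9 + f/9 (y(f) = (f - 1*80)/9 = (f - 80)/9 = (-80 + f)/9 = -80/9 + f/9)
271023 - y((n(-3, -1)*(-7))*(-1)) = 271023 - (-80/9 + ((((5 - 1*(-1))/(-3))*(-7))*(-1))/9) = 271023 - (-80/9 + ((-(5 + 1)/3*(-7))*(-1))/9) = 271023 - (-80/9 + ((-⅓*6*(-7))*(-1))/9) = 271023 - (-80/9 + (-2*(-7)*(-1))/9) = 271023 - (-80/9 + (14*(-1))/9) = 271023 - (-80/9 + (⅑)*(-14)) = 271023 - (-80/9 - 14/9) = 271023 - 1*(-94/9) = 271023 + 94/9 = 2439301/9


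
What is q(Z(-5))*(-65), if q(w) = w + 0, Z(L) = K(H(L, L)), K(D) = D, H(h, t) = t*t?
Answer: -1625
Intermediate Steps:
H(h, t) = t²
Z(L) = L²
q(w) = w
q(Z(-5))*(-65) = (-5)²*(-65) = 25*(-65) = -1625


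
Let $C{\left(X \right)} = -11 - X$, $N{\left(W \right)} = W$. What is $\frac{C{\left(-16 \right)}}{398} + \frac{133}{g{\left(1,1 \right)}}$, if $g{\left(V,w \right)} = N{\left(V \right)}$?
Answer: $\frac{52939}{398} \approx 133.01$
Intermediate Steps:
$g{\left(V,w \right)} = V$
$\frac{C{\left(-16 \right)}}{398} + \frac{133}{g{\left(1,1 \right)}} = \frac{-11 - -16}{398} + \frac{133}{1} = \left(-11 + 16\right) \frac{1}{398} + 133 \cdot 1 = 5 \cdot \frac{1}{398} + 133 = \frac{5}{398} + 133 = \frac{52939}{398}$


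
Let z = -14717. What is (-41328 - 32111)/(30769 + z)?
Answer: -73439/16052 ≈ -4.5751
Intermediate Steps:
(-41328 - 32111)/(30769 + z) = (-41328 - 32111)/(30769 - 14717) = -73439/16052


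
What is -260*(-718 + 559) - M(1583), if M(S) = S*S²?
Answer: -3966780947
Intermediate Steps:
M(S) = S³
-260*(-718 + 559) - M(1583) = -260*(-718 + 559) - 1*1583³ = -260*(-159) - 1*3966822287 = 41340 - 3966822287 = -3966780947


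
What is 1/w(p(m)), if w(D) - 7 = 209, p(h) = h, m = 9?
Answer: 1/216 ≈ 0.0046296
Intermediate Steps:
w(D) = 216 (w(D) = 7 + 209 = 216)
1/w(p(m)) = 1/216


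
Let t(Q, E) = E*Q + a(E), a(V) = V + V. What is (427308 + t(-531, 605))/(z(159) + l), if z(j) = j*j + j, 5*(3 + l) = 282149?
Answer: 536315/409334 ≈ 1.3102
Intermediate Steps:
l = 282134/5 (l = -3 + (⅕)*282149 = -3 + 282149/5 = 282134/5 ≈ 56427.)
a(V) = 2*V
t(Q, E) = 2*E + E*Q (t(Q, E) = E*Q + 2*E = 2*E + E*Q)
z(j) = j + j² (z(j) = j² + j = j + j²)
(427308 + t(-531, 605))/(z(159) + l) = (427308 + 605*(2 - 531))/(159*(1 + 159) + 282134/5) = (427308 + 605*(-529))/(159*160 + 282134/5) = (427308 - 320045)/(25440 + 282134/5) = 107263/(409334/5) = 107263*(5/409334) = 536315/409334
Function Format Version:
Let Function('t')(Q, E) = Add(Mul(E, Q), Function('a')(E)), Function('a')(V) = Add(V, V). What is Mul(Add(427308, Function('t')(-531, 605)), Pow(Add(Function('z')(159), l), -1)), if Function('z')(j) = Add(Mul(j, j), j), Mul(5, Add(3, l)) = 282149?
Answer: Rational(536315, 409334) ≈ 1.3102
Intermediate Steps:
l = Rational(282134, 5) (l = Add(-3, Mul(Rational(1, 5), 282149)) = Add(-3, Rational(282149, 5)) = Rational(282134, 5) ≈ 56427.)
Function('a')(V) = Mul(2, V)
Function('t')(Q, E) = Add(Mul(2, E), Mul(E, Q)) (Function('t')(Q, E) = Add(Mul(E, Q), Mul(2, E)) = Add(Mul(2, E), Mul(E, Q)))
Function('z')(j) = Add(j, Pow(j, 2)) (Function('z')(j) = Add(Pow(j, 2), j) = Add(j, Pow(j, 2)))
Mul(Add(427308, Function('t')(-531, 605)), Pow(Add(Function('z')(159), l), -1)) = Mul(Add(427308, Mul(605, Add(2, -531))), Pow(Add(Mul(159, Add(1, 159)), Rational(282134, 5)), -1)) = Mul(Add(427308, Mul(605, -529)), Pow(Add(Mul(159, 160), Rational(282134, 5)), -1)) = Mul(Add(427308, -320045), Pow(Add(25440, Rational(282134, 5)), -1)) = Mul(107263, Pow(Rational(409334, 5), -1)) = Mul(107263, Rational(5, 409334)) = Rational(536315, 409334)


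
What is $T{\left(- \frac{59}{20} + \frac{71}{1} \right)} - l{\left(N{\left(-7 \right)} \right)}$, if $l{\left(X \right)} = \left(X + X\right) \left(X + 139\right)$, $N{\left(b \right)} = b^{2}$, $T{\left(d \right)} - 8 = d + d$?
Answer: $- \frac{182799}{10} \approx -18280.0$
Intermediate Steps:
$T{\left(d \right)} = 8 + 2 d$ ($T{\left(d \right)} = 8 + \left(d + d\right) = 8 + 2 d$)
$l{\left(X \right)} = 2 X \left(139 + X\right)$
$T{\left(- \frac{59}{20} + \frac{71}{1} \right)} - l{\left(N{\left(-7 \right)} \right)} = \left(8 + 2 \left(- \frac{59}{20} + \frac{71}{1}\right)\right) - 2 \left(-7\right)^{2} \left(139 + \left(-7\right)^{2}\right) = \left(8 + 2 \left(\left(-59\right) \frac{1}{20} + 71 \cdot 1\right)\right) - 2 \cdot 49 \left(139 + 49\right) = \left(8 + 2 \left(- \frac{59}{20} + 71\right)\right) - 2 \cdot 49 \cdot 188 = \left(8 + 2 \cdot \frac{1361}{20}\right) - 18424 = \left(8 + \frac{1361}{10}\right) - 18424 = \frac{1441}{10} - 18424 = - \frac{182799}{10}$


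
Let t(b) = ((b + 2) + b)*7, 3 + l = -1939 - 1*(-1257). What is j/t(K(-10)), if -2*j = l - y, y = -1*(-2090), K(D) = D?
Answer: -925/84 ≈ -11.012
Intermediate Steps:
l = -685 (l = -3 + (-1939 - 1*(-1257)) = -3 + (-1939 + 1257) = -3 - 682 = -685)
y = 2090
t(b) = 14 + 14*b (t(b) = ((2 + b) + b)*7 = (2 + 2*b)*7 = 14 + 14*b)
j = 2775/2 (j = -(-685 - 1*2090)/2 = -(-685 - 2090)/2 = -1/2*(-2775) = 2775/2 ≈ 1387.5)
j/t(K(-10)) = 2775/(2*(14 + 14*(-10))) = 2775/(2*(14 - 140)) = (2775/2)/(-126) = (2775/2)*(-1/126) = -925/84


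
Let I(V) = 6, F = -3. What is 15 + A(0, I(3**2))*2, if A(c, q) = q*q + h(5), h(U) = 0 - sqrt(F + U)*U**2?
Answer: 87 - 50*sqrt(2) ≈ 16.289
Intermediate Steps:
h(U) = -U**2*sqrt(-3 + U) (h(U) = 0 - sqrt(-3 + U)*U**2 = 0 - U**2*sqrt(-3 + U) = -U**2*sqrt(-3 + U))
A(c, q) = q**2 - 25*sqrt(2) (A(c, q) = q*q - 1*5**2*sqrt(-3 + 5) = q**2 - 1*25*sqrt(2) = q**2 - 25*sqrt(2))
15 + A(0, I(3**2))*2 = 15 + (6**2 - 25*sqrt(2))*2 = 15 + (36 - 25*sqrt(2))*2 = 15 + (72 - 50*sqrt(2)) = 87 - 50*sqrt(2)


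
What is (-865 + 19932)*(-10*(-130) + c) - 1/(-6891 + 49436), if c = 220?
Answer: 1233032382799/42545 ≈ 2.8982e+7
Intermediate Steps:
(-865 + 19932)*(-10*(-130) + c) - 1/(-6891 + 49436) = (-865 + 19932)*(-10*(-130) + 220) - 1/(-6891 + 49436) = 19067*(1300 + 220) - 1/42545 = 19067*1520 - 1*1/42545 = 28981840 - 1/42545 = 1233032382799/42545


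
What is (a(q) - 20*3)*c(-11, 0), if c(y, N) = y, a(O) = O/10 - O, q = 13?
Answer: 7887/10 ≈ 788.70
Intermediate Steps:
a(O) = -9*O/10 (a(O) = O*(1/10) - O = O/10 - O = -9*O/10)
(a(q) - 20*3)*c(-11, 0) = (-9/10*13 - 20*3)*(-11) = (-117/10 - 60)*(-11) = -717/10*(-11) = 7887/10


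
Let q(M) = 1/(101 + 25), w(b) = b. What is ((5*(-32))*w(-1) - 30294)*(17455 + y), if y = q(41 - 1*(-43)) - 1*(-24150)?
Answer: -78984694477/63 ≈ -1.2537e+9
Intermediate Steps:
q(M) = 1/126
y = 3042901/126 (y = 1/126 - 1*(-24150) = 1/126 + 24150 = 3042901/126 ≈ 24150.)
((5*(-32))*w(-1) - 30294)*(17455 + y) = ((5*(-32))*(-1) - 30294)*(17455 + 3042901/126) = (-160*(-1) - 30294)*(5242231/126) = (160 - 30294)*(5242231/126) = -30134*5242231/126 = -78984694477/63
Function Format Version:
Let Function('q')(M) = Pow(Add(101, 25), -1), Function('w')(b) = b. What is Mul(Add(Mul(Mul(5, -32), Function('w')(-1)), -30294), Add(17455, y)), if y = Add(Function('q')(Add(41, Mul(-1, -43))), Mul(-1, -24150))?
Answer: Rational(-78984694477, 63) ≈ -1.2537e+9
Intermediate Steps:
Function('q')(M) = Rational(1, 126) (Function('q')(M) = Pow(126, -1) = Rational(1, 126))
y = Rational(3042901, 126) (y = Add(Rational(1, 126), Mul(-1, -24150)) = Add(Rational(1, 126), 24150) = Rational(3042901, 126) ≈ 24150.)
Mul(Add(Mul(Mul(5, -32), Function('w')(-1)), -30294), Add(17455, y)) = Mul(Add(Mul(Mul(5, -32), -1), -30294), Add(17455, Rational(3042901, 126))) = Mul(Add(Mul(-160, -1), -30294), Rational(5242231, 126)) = Mul(Add(160, -30294), Rational(5242231, 126)) = Mul(-30134, Rational(5242231, 126)) = Rational(-78984694477, 63)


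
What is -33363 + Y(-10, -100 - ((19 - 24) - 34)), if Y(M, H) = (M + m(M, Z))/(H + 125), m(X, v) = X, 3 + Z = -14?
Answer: -533813/16 ≈ -33363.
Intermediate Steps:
Z = -17 (Z = -3 - 14 = -17)
Y(M, H) = 2*M/(125 + H) (Y(M, H) = (M + M)/(H + 125) = (2*M)/(125 + H) = 2*M/(125 + H))
-33363 + Y(-10, -100 - ((19 - 24) - 34)) = -33363 + 2*(-10)/(125 + (-100 - ((19 - 24) - 34))) = -33363 + 2*(-10)/(125 + (-100 - (-5 - 34))) = -33363 + 2*(-10)/(125 + (-100 - 1*(-39))) = -33363 + 2*(-10)/(125 + (-100 + 39)) = -33363 + 2*(-10)/(125 - 61) = -33363 + 2*(-10)/64 = -33363 + 2*(-10)*(1/64) = -33363 - 5/16 = -533813/16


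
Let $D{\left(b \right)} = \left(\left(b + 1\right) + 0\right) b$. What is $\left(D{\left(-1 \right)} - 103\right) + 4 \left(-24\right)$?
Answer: $-199$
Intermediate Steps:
$D{\left(b \right)} = b \left(1 + b\right)$ ($D{\left(b \right)} = \left(\left(1 + b\right) + 0\right) b = \left(1 + b\right) b = b \left(1 + b\right)$)
$\left(D{\left(-1 \right)} - 103\right) + 4 \left(-24\right) = \left(- (1 - 1) - 103\right) + 4 \left(-24\right) = \left(\left(-1\right) 0 - 103\right) - 96 = \left(0 - 103\right) - 96 = -103 - 96 = -199$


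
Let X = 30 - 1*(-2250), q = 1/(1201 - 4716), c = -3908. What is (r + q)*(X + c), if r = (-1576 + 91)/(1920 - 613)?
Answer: 229727608/124165 ≈ 1850.2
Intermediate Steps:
r = -1485/1307 ≈ -1.1362
q = -1/3515 (q = 1/(-3515) = -1/3515 ≈ -0.00028449)
X = 2280 (X = 30 + 2250 = 2280)
(r + q)*(X + c) = (-1485/1307 - 1/3515)*(2280 - 3908) = -5221082/4594105*(-1628) = 229727608/124165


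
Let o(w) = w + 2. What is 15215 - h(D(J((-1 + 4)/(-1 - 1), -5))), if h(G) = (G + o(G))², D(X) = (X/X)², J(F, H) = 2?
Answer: 15199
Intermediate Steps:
D(X) = 1 (D(X) = 1² = 1)
o(w) = 2 + w
h(G) = (2 + 2*G)² (h(G) = (G + (2 + G))² = (2 + 2*G)²)
15215 - h(D(J((-1 + 4)/(-1 - 1), -5))) = 15215 - 4*(1 + 1)² = 15215 - 4*2² = 15215 - 4*4 = 15215 - 1*16 = 15215 - 16 = 15199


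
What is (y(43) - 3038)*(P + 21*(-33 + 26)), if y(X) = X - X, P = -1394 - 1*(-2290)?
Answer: -2275462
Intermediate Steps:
P = 896 (P = -1394 + 2290 = 896)
y(X) = 0
(y(43) - 3038)*(P + 21*(-33 + 26)) = (0 - 3038)*(896 + 21*(-33 + 26)) = -3038*(896 + 21*(-7)) = -3038*(896 - 147) = -3038*749 = -2275462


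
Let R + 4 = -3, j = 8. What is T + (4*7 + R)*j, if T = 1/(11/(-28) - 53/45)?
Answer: 331212/1979 ≈ 167.36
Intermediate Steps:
R = -7 (R = -4 - 3 = -7)
T = -1260/1979 (T = 1/(11*(-1/28) - 53*1/45) = 1/(-11/28 - 53/45) = 1/(-1979/1260) = -1260/1979 ≈ -0.63669)
T + (4*7 + R)*j = -1260/1979 + (4*7 - 7)*8 = -1260/1979 + (28 - 7)*8 = -1260/1979 + 21*8 = -1260/1979 + 168 = 331212/1979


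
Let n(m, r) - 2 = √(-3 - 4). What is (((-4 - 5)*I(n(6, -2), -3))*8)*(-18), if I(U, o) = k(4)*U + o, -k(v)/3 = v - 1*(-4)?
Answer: -66096 - 31104*I*√7 ≈ -66096.0 - 82294.0*I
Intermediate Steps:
n(m, r) = 2 + I*√7 (n(m, r) = 2 + √(-3 - 4) = 2 + √(-7) = 2 + I*√7)
k(v) = -12 - 3*v (k(v) = -3*(v - 1*(-4)) = -3*(v + 4) = -3*(4 + v) = -12 - 3*v)
I(U, o) = o - 24*U (I(U, o) = (-12 - 3*4)*U + o = (-12 - 12)*U + o = -24*U + o = o - 24*U)
(((-4 - 5)*I(n(6, -2), -3))*8)*(-18) = (((-4 - 5)*(-3 - 24*(2 + I*√7)))*8)*(-18) = (-9*(-3 + (-48 - 24*I*√7))*8)*(-18) = (-9*(-51 - 24*I*√7)*8)*(-18) = ((459 + 216*I*√7)*8)*(-18) = (3672 + 1728*I*√7)*(-18) = -66096 - 31104*I*√7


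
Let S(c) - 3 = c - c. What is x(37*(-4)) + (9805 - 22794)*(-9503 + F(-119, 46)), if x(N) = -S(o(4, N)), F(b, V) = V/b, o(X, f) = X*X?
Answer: 14689298710/119 ≈ 1.2344e+8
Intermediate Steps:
o(X, f) = X²
S(c) = 3 (S(c) = 3 + (c - c) = 3 + 0 = 3)
x(N) = -3 (x(N) = -1*3 = -3)
x(37*(-4)) + (9805 - 22794)*(-9503 + F(-119, 46)) = -3 + (9805 - 22794)*(-9503 + 46/(-119)) = -3 - 12989*(-9503 + 46*(-1/119)) = -3 - 12989*(-9503 - 46/119) = -3 - 12989*(-1130903/119) = -3 + 14689299067/119 = 14689298710/119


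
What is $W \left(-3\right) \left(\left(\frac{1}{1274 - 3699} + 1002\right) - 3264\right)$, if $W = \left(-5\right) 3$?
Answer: $- \frac{49368159}{485} \approx -1.0179 \cdot 10^{5}$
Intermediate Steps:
$W = -15$
$W \left(-3\right) \left(\left(\frac{1}{1274 - 3699} + 1002\right) - 3264\right) = \left(-15\right) \left(-3\right) \left(\left(\frac{1}{1274 - 3699} + 1002\right) - 3264\right) = 45 \left(\left(\frac{1}{-2425} + 1002\right) - 3264\right) = 45 \left(\left(- \frac{1}{2425} + 1002\right) - 3264\right) = 45 \left(\frac{2429849}{2425} - 3264\right) = 45 \left(- \frac{5485351}{2425}\right) = - \frac{49368159}{485}$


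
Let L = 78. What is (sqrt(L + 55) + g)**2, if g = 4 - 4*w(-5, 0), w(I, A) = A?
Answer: (4 + sqrt(133))**2 ≈ 241.26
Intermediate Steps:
g = 4 (g = 4 - 4*0 = 4 + 0 = 4)
(sqrt(L + 55) + g)**2 = (sqrt(78 + 55) + 4)**2 = (sqrt(133) + 4)**2 = (4 + sqrt(133))**2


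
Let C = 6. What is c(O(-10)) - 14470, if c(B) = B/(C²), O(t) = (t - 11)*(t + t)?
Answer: -43375/3 ≈ -14458.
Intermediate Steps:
O(t) = 2*t*(-11 + t) (O(t) = (-11 + t)*(2*t) = 2*t*(-11 + t))
c(B) = B/36 (c(B) = B/(6²) = B/36)
c(O(-10)) - 14470 = (2*(-10)*(-11 - 10))/36 - 14470 = (2*(-10)*(-21))/36 - 14470 = (1/36)*420 - 14470 = 35/3 - 14470 = -43375/3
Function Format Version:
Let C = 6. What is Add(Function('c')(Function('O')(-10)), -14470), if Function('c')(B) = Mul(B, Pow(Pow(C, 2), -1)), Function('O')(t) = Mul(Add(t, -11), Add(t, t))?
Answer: Rational(-43375, 3) ≈ -14458.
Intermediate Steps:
Function('O')(t) = Mul(2, t, Add(-11, t)) (Function('O')(t) = Mul(Add(-11, t), Mul(2, t)) = Mul(2, t, Add(-11, t)))
Function('c')(B) = Mul(Rational(1, 36), B) (Function('c')(B) = Mul(B, Pow(Pow(6, 2), -1)) = Mul(B, Pow(36, -1)) = Mul(B, Rational(1, 36)) = Mul(Rational(1, 36), B))
Add(Function('c')(Function('O')(-10)), -14470) = Add(Mul(Rational(1, 36), Mul(2, -10, Add(-11, -10))), -14470) = Add(Mul(Rational(1, 36), Mul(2, -10, -21)), -14470) = Add(Mul(Rational(1, 36), 420), -14470) = Add(Rational(35, 3), -14470) = Rational(-43375, 3)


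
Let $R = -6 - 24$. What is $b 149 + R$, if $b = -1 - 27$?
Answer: $-4202$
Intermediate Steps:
$b = -28$ ($b = -1 - 27 = -28$)
$R = -30$ ($R = -6 - 24 = -30$)
$b 149 + R = \left(-28\right) 149 - 30 = -4172 - 30 = -4202$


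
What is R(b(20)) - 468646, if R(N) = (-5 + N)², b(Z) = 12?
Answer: -468597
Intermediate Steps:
R(b(20)) - 468646 = (-5 + 12)² - 468646 = 7² - 468646 = 49 - 468646 = -468597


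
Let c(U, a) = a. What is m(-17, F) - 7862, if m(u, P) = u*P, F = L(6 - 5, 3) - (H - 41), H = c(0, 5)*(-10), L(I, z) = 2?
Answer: -9443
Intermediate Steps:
H = -50 (H = 5*(-10) = -50)
F = 93 (F = 2 - (-50 - 41) = 2 - 1*(-91) = 2 + 91 = 93)
m(u, P) = P*u
m(-17, F) - 7862 = 93*(-17) - 7862 = -1581 - 7862 = -9443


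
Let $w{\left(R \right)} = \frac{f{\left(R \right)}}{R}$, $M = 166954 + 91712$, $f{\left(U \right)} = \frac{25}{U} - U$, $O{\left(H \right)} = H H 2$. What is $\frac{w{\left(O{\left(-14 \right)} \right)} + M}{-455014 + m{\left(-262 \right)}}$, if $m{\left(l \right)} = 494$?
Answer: $- \frac{7949499717}{13968672256} \approx -0.56909$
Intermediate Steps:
$O{\left(H \right)} = 2 H^{2}$ ($O{\left(H \right)} = H^{2} \cdot 2 = 2 H^{2}$)
$f{\left(U \right)} = - U + \frac{25}{U}$
$M = 258666$
$w{\left(R \right)} = \frac{- R + \frac{25}{R}}{R}$
$\frac{w{\left(O{\left(-14 \right)} \right)} + M}{-455014 + m{\left(-262 \right)}} = \frac{\left(-1 + \frac{25}{153664}\right) + 258666}{-455014 + 494} = \frac{\left(-1 + \frac{25}{153664}\right) + 258666}{-454520} = \left(\left(-1 + \frac{25}{153664}\right) + 258666\right) \left(- \frac{1}{454520}\right) = \left(- \frac{153639}{153664} + 258666\right) \left(- \frac{1}{454520}\right) = \frac{39747498585}{153664} \left(- \frac{1}{454520}\right) = - \frac{7949499717}{13968672256}$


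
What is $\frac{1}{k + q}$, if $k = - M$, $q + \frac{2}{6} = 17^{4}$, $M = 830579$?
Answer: $- \frac{3}{2241175} \approx -1.3386 \cdot 10^{-6}$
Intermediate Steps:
$q = \frac{250562}{3}$ ($q = - \frac{1}{3} + 17^{4} = - \frac{1}{3} + 83521 = \frac{250562}{3} \approx 83521.0$)
$k = -830579$ ($k = \left(-1\right) 830579 = -830579$)
$\frac{1}{k + q} = \frac{1}{-830579 + \frac{250562}{3}} = \frac{1}{- \frac{2241175}{3}} = - \frac{3}{2241175}$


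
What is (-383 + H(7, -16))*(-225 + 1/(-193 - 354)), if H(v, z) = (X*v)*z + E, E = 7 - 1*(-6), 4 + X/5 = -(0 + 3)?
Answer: -436919800/547 ≈ -7.9876e+5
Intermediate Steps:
X = -35 (X = -20 + 5*(-(0 + 3)) = -20 + 5*(-1*3) = -20 + 5*(-3) = -20 - 15 = -35)
E = 13 (E = 7 + 6 = 13)
H(v, z) = 13 - 35*v*z (H(v, z) = (-35*v)*z + 13 = -35*v*z + 13 = 13 - 35*v*z)
(-383 + H(7, -16))*(-225 + 1/(-193 - 354)) = (-383 + (13 - 35*7*(-16)))*(-225 + 1/(-193 - 354)) = (-383 + (13 + 3920))*(-225 + 1/(-547)) = (-383 + 3933)*(-225 - 1/547) = 3550*(-123076/547) = -436919800/547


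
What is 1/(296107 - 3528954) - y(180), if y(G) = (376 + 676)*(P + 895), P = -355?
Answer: -1836515723761/3232847 ≈ -5.6808e+5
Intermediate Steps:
y(G) = 568080 (y(G) = (376 + 676)*(-355 + 895) = 1052*540 = 568080)
1/(296107 - 3528954) - y(180) = 1/(296107 - 3528954) - 1*568080 = 1/(-3232847) - 568080 = -1/3232847 - 568080 = -1836515723761/3232847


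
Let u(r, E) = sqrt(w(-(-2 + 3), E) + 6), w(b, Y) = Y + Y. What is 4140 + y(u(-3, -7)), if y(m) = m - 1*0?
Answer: 4140 + 2*I*sqrt(2) ≈ 4140.0 + 2.8284*I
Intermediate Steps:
w(b, Y) = 2*Y
u(r, E) = sqrt(6 + 2*E) (u(r, E) = sqrt(2*E + 6) = sqrt(6 + 2*E))
y(m) = m (y(m) = m + 0 = m)
4140 + y(u(-3, -7)) = 4140 + sqrt(6 + 2*(-7)) = 4140 + sqrt(6 - 14) = 4140 + sqrt(-8) = 4140 + 2*I*sqrt(2)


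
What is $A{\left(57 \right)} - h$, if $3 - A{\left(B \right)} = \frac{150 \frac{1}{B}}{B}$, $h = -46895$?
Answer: $\frac{50790484}{1083} \approx 46898.0$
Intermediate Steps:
$A{\left(B \right)} = 3 - \frac{150}{B^{2}}$ ($A{\left(B \right)} = 3 - \frac{150 \frac{1}{B}}{B} = 3 - \frac{150}{B^{2}}$)
$A{\left(57 \right)} - h = \left(3 - \frac{150}{3249}\right) - -46895 = \left(3 - \frac{50}{1083}\right) + 46895 = \frac{3199}{1083} + 46895 = \frac{50790484}{1083}$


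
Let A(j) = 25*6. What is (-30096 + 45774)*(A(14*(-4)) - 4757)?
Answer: -72228546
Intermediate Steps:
A(j) = 150
(-30096 + 45774)*(A(14*(-4)) - 4757) = (-30096 + 45774)*(150 - 4757) = 15678*(-4607) = -72228546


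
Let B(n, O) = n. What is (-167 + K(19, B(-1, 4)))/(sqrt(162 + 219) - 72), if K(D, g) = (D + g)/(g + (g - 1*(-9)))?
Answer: 27624/11207 + 1151*sqrt(381)/33621 ≈ 3.1331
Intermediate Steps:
K(D, g) = (D + g)/(9 + 2*g) (K(D, g) = (D + g)/(g + (g + 9)) = (D + g)/(g + (9 + g)) = (D + g)/(9 + 2*g))
(-167 + K(19, B(-1, 4)))/(sqrt(162 + 219) - 72) = (-167 + (19 - 1)/(9 + 2*(-1)))/(sqrt(162 + 219) - 72) = (-167 + 18/(9 - 2))/(sqrt(381) - 72) = (-167 + 18/7)/(-72 + sqrt(381)) = -1151/(7*(-72 + sqrt(381)))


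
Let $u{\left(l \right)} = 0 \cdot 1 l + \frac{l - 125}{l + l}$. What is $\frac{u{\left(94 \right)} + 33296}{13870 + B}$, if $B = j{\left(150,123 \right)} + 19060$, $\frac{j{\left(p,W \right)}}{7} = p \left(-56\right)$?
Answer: $- \frac{481509}{374120} \approx -1.287$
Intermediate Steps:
$j{\left(p,W \right)} = - 392 p$ ($j{\left(p,W \right)} = 7 p \left(-56\right) = 7 \left(- 56 p\right) = - 392 p$)
$B = -39740$ ($B = \left(-392\right) 150 + 19060 = -58800 + 19060 = -39740$)
$u{\left(l \right)} = \frac{-125 + l}{2 l}$ ($u{\left(l \right)} = 0 l + \frac{-125 + l}{2 l} = 0 + \left(-125 + l\right) \frac{1}{2 l} = 0 + \frac{-125 + l}{2 l} = \frac{-125 + l}{2 l}$)
$\frac{u{\left(94 \right)} + 33296}{13870 + B} = \frac{\frac{-125 + 94}{2 \cdot 94} + 33296}{13870 - 39740} = \frac{\frac{1}{2} \cdot \frac{1}{94} \left(-31\right) + 33296}{-25870} = \left(- \frac{31}{188} + 33296\right) \left(- \frac{1}{25870}\right) = \frac{6259617}{188} \left(- \frac{1}{25870}\right) = - \frac{481509}{374120}$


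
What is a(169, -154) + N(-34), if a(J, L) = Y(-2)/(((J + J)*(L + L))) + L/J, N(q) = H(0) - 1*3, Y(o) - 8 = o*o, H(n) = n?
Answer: -101797/26026 ≈ -3.9114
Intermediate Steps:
Y(o) = 8 + o**2 (Y(o) = 8 + o*o = 8 + o**2)
N(q) = -3 (N(q) = 0 - 1*3 = 0 - 3 = -3)
a(J, L) = L/J + 3/(J*L) (a(J, L) = (8 + (-2)**2)/(((J + J)*(L + L))) + L/J = (8 + 4)/(((2*J)*(2*L))) + L/J = 12/((4*J*L)) + L/J = 12*(1/(4*J*L)) + L/J = 3/(J*L) + L/J = L/J + 3/(J*L))
a(169, -154) + N(-34) = (3 + (-154)**2)/(169*(-154)) - 3 = (1/169)*(-1/154)*(3 + 23716) - 3 = (1/169)*(-1/154)*23719 - 3 = -23719/26026 - 3 = -101797/26026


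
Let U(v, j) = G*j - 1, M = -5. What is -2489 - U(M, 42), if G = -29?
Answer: -1270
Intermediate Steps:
U(v, j) = -1 - 29*j (U(v, j) = -29*j - 1 = -1 - 29*j)
-2489 - U(M, 42) = -2489 - (-1 - 29*42) = -2489 - (-1 - 1218) = -2489 - 1*(-1219) = -2489 + 1219 = -1270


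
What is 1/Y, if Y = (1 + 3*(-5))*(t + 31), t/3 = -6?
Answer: -1/182 ≈ -0.0054945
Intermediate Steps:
t = -18 (t = 3*(-6) = -18)
Y = -182 (Y = (1 + 3*(-5))*(-18 + 31) = (1 - 15)*13 = -14*13 = -182)
1/Y = 1/(-182) = -1/182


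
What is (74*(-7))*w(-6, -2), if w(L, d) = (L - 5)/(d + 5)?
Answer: 5698/3 ≈ 1899.3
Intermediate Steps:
w(L, d) = (-5 + L)/(5 + d)
(74*(-7))*w(-6, -2) = (74*(-7))*((-5 - 6)/(5 - 2)) = -518*(-11)/3 = -518*(-11/3) = 5698/3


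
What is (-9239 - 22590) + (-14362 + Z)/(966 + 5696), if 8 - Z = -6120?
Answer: -106026516/3331 ≈ -31830.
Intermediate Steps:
Z = 6128 (Z = 8 - 1*(-6120) = 8 + 6120 = 6128)
(-9239 - 22590) + (-14362 + Z)/(966 + 5696) = (-9239 - 22590) + (-14362 + 6128)/(966 + 5696) = -31829 - 8234/6662 = -31829 - 8234*1/6662 = -31829 - 4117/3331 = -106026516/3331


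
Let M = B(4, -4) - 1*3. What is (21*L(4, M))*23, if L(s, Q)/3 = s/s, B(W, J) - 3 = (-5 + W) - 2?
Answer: 1449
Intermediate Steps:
B(W, J) = -4 + W (B(W, J) = 3 + ((-5 + W) - 2) = 3 + (-7 + W) = -4 + W)
M = -3 (M = (-4 + 4) - 1*3 = 0 - 3 = -3)
L(s, Q) = 3 (L(s, Q) = 3*(s/s) = 3*1 = 3)
(21*L(4, M))*23 = (21*3)*23 = 63*23 = 1449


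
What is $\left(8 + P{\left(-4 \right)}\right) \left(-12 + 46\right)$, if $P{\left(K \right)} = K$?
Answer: $136$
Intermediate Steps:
$\left(8 + P{\left(-4 \right)}\right) \left(-12 + 46\right) = \left(8 - 4\right) \left(-12 + 46\right) = 4 \cdot 34 = 136$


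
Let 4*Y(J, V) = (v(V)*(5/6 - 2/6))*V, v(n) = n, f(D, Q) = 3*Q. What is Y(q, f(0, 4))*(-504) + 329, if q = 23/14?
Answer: -8743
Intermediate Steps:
q = 23/14 (q = 23*(1/14) = 23/14 ≈ 1.6429)
Y(J, V) = V²/8 (Y(J, V) = ((V*(5/6 - 2/6))*V)/4 = ((V*(5*(⅙) - 2*⅙))*V)/4 = ((V*(⅚ - ⅓))*V)/4 = ((V*(½))*V)/4 = ((V/2)*V)/4 = (V²/2)/4 = V²/8)
Y(q, f(0, 4))*(-504) + 329 = ((3*4)²/8)*(-504) + 329 = ((⅛)*12²)*(-504) + 329 = ((⅛)*144)*(-504) + 329 = 18*(-504) + 329 = -9072 + 329 = -8743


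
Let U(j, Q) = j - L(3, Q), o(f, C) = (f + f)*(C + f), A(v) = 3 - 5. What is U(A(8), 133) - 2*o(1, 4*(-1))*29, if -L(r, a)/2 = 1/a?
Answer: 46020/133 ≈ 346.02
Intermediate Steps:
A(v) = -2
L(r, a) = -2/a
o(f, C) = 2*f*(C + f) (o(f, C) = (2*f)*(C + f) = 2*f*(C + f))
U(j, Q) = j + 2/Q (U(j, Q) = j - (-2)/Q = j + 2/Q)
U(A(8), 133) - 2*o(1, 4*(-1))*29 = (-2 + 2/133) - 2*(2*1*(4*(-1) + 1))*29 = (-2 + 2*(1/133)) - 2*(2*1*(-4 + 1))*29 = (-2 + 2/133) - 2*(2*1*(-3))*29 = -264/133 - 2*(-6)*29 = -264/133 - (-12)*29 = -264/133 - 1*(-348) = -264/133 + 348 = 46020/133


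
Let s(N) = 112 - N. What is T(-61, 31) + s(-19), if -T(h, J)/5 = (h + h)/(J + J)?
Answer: 4366/31 ≈ 140.84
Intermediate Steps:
T(h, J) = -5*h/J (T(h, J) = -5*(h + h)/(J + J) = -5*2*h/(2*J) = -5*2*h*1/(2*J) = -5*h/J)
T(-61, 31) + s(-19) = -5*(-61)/31 + (112 - 1*(-19)) = -5*(-61)*1/31 + (112 + 19) = 305/31 + 131 = 4366/31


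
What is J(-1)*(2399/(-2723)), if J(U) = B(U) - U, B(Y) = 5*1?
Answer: -14394/2723 ≈ -5.2861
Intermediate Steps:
B(Y) = 5
J(U) = 5 - U
J(-1)*(2399/(-2723)) = (5 - 1*(-1))*(2399/(-2723)) = (5 + 1)*(2399*(-1/2723)) = 6*(-2399/2723) = -14394/2723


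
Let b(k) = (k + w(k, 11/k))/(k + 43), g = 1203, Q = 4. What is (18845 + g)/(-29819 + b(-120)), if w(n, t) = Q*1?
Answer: -1543696/2295947 ≈ -0.67236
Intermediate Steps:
w(n, t) = 4 (w(n, t) = 4*1 = 4)
b(k) = (4 + k)/(43 + k) (b(k) = (k + 4)/(k + 43) = (4 + k)/(43 + k))
(18845 + g)/(-29819 + b(-120)) = (18845 + 1203)/(-29819 + (4 - 120)/(43 - 120)) = 20048/(-29819 - 116/(-77)) = 20048/(-29819 - 1/77*(-116)) = 20048/(-29819 + 116/77) = 20048/(-2295947/77) = 20048*(-77/2295947) = -1543696/2295947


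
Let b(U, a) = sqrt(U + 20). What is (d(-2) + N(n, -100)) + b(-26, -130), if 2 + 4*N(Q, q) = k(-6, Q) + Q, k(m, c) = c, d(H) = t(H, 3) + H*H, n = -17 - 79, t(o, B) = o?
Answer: -93/2 + I*sqrt(6) ≈ -46.5 + 2.4495*I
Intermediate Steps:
n = -96
d(H) = H + H**2 (d(H) = H + H*H = H + H**2)
b(U, a) = sqrt(20 + U)
N(Q, q) = -1/2 + Q/2 (N(Q, q) = -1/2 + (Q + Q)/4 = -1/2 + (2*Q)/4 = -1/2 + Q/2)
(d(-2) + N(n, -100)) + b(-26, -130) = (-2*(1 - 2) + (-1/2 + (1/2)*(-96))) + sqrt(20 - 26) = (-2*(-1) + (-1/2 - 48)) + sqrt(-6) = (2 - 97/2) + I*sqrt(6) = -93/2 + I*sqrt(6)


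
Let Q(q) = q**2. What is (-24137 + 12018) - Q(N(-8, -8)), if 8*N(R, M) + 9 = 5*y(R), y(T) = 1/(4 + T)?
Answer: -12411537/1024 ≈ -12121.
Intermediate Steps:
N(R, M) = -9/8 + 5/(8*(4 + R)) (N(R, M) = -9/8 + (5/(4 + R))/8 = -9/8 + 5/(8*(4 + R)))
(-24137 + 12018) - Q(N(-8, -8)) = (-24137 + 12018) - ((-31 - 9*(-8))/(8*(4 - 8)))**2 = -12119 - ((1/8)*(-31 + 72)/(-4))**2 = -12119 - ((1/8)*(-1/4)*41)**2 = -12119 - (-41/32)**2 = -12119 - 1*1681/1024 = -12119 - 1681/1024 = -12411537/1024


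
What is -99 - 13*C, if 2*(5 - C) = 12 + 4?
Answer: -60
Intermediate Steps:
C = -3 (C = 5 - (12 + 4)/2 = 5 - 1/2*16 = 5 - 8 = -3)
-99 - 13*C = -99 - 13*(-3) = -99 + 39 = -60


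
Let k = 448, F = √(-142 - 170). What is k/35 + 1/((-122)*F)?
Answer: 64/5 + I*√78/19032 ≈ 12.8 + 0.00046405*I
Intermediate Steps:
F = 2*I*√78 (F = √(-312) = 2*I*√78 ≈ 17.664*I)
k/35 + 1/((-122)*F) = 448/35 + 1/((-122)*((2*I*√78))) = 448*(1/35) - (-1)*I*√78/19032 = 64/5 + I*√78/19032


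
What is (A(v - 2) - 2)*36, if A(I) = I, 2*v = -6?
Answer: -252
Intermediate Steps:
v = -3 (v = (½)*(-6) = -3)
(A(v - 2) - 2)*36 = ((-3 - 2) - 2)*36 = (-5 - 2)*36 = -7*36 = -252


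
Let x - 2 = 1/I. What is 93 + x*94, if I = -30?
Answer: 4168/15 ≈ 277.87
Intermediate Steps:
x = 59/30 (x = 2 + 1/(-30) = 2 - 1/30 = 59/30 ≈ 1.9667)
93 + x*94 = 93 + (59/30)*94 = 93 + 2773/15 = 4168/15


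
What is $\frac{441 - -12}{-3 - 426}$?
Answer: $- \frac{151}{143} \approx -1.0559$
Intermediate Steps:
$\frac{441 - -12}{-3 - 426} = \frac{441 + 12}{-429} = 453 \left(- \frac{1}{429}\right) = - \frac{151}{143}$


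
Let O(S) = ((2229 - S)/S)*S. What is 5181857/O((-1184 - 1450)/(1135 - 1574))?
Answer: 5181857/2223 ≈ 2331.0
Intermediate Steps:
O(S) = 2229 - S (O(S) = ((2229 - S)/S)*S = 2229 - S)
5181857/O((-1184 - 1450)/(1135 - 1574)) = 5181857/(2229 - (-1184 - 1450)/(1135 - 1574)) = 5181857/(2229 - (-2634)/(-439)) = 5181857/(2229 - (-2634)*(-1)/439) = 5181857/(2229 - 1*6) = 5181857/(2229 - 6) = 5181857/2223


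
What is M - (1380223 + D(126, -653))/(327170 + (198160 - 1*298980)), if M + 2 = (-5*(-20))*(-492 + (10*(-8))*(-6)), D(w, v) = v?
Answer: -27345227/22635 ≈ -1208.1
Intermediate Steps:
M = -1202 (M = -2 + (-5*(-20))*(-492 + (10*(-8))*(-6)) = -2 + 100*(-492 - 80*(-6)) = -2 + 100*(-492 + 480) = -2 + 100*(-12) = -2 - 1200 = -1202)
M - (1380223 + D(126, -653))/(327170 + (198160 - 1*298980)) = -1202 - (1380223 - 653)/(327170 + (198160 - 1*298980)) = -1202 - 1379570/(327170 + (198160 - 298980)) = -1202 - 1379570/(327170 - 100820) = -1202 - 1379570/226350 = -1202 - 1*137957/22635 = -1202 - 137957/22635 = -27345227/22635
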